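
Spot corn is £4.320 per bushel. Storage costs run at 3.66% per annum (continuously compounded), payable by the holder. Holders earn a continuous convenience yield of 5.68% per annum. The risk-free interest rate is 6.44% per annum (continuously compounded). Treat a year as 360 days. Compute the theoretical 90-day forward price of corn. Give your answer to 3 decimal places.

£4.368 per bushel

Net carry = r + u − y = 0.0644 + 0.0366 − 0.0568 = 0.0442
F = S·e^((r+u−y)T) = 4.320 · e^(0.0442 × 90/360) = 4.320 · e^0.011050
= 4.320 × 1.011111 = £4.368 per bushel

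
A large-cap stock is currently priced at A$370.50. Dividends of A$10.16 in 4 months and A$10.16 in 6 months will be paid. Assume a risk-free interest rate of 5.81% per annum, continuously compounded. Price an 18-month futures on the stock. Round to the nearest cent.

A$382.60

PV(dividends) I = 10.16·e^(−0.0581·4/12) + 10.16·e^(−0.0581·6/12)
I = 9.9651 + 9.8691 = 19.8342
F = (S − I)·e^(rT) = (370.50 − 19.8342) · e^(0.0581·18/12)
= 350.6658 · e^0.087150 = 350.6658 × 1.091060 = A$382.60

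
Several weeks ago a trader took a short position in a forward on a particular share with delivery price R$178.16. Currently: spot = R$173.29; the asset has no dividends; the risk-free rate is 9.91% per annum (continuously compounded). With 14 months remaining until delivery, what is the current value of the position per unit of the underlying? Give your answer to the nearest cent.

Current fair forward for the remaining 14 months: F = S·e^(r·T), r = 0.0991
F = 173.29 · e^(0.0991 × 14/12) = 173.29 × 1.122565 = 194.5293
Value of long forward = (F − K)·e^(−rT) = (194.5293 − 178.16) · e^(−0.0991·14/12)
= 16.3693 × 0.890817 = 14.58
Short position value = −(long value) = -R$14.58

-R$14.58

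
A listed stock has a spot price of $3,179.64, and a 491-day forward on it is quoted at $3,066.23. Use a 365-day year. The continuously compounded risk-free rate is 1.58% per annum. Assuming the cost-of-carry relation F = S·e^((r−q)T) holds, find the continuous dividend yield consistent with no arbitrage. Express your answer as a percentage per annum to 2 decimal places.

4.28%

From F = S·e^((r−q)T): (r − q) = ln(F/S)/T
ln(3066.23/3179.64) = ln(0.964332) = -0.036320
(r − q) = -0.036320 / (491/365) = -0.027000
q = r − ln(F/S)/T = 0.0158 + 0.027000 = 0.042800
q = 4.28%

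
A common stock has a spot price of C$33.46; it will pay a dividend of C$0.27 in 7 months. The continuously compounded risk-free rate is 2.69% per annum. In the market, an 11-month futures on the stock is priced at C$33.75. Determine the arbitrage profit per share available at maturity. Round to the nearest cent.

C$0.27 per share

PV(dividends) I = 0.27·e^(−0.0269·7/12) = 0.2658
Fair futures F* = (S − I)·e^(rT) = (33.46 − 0.2658)·e^0.024658 = 33.1942 × 1.024965 = 34.0229
Market C$33.75 < fair 34.0229: forward underpriced → reverse cash-and-carry (short the stock, invest proceeds at r, pay the dividends, go long the forward).
Profit at T = |F_mkt − F*| = |33.75 − 34.0229| = C$0.27 per share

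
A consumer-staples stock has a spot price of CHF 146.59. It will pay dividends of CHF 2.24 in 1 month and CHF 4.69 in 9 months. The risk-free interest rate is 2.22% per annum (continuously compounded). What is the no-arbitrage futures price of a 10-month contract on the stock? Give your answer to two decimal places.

PV(dividends) I = 2.24·e^(−0.0222·1/12) + 4.69·e^(−0.0222·9/12)
I = 2.2359 + 4.6126 = 6.8485
F = (S − I)·e^(rT) = (146.59 − 6.8485) · e^(0.0222·10/12)
= 139.7415 · e^0.018500 = 139.7415 × 1.018672 = CHF 142.35

CHF 142.35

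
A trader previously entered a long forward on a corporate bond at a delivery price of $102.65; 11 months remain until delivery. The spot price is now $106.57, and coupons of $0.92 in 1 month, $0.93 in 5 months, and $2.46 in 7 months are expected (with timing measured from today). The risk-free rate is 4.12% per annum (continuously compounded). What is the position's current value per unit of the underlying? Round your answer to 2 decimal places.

$3.49

PV(remaining coupons) I = 0.92·e^(−0.0412·1/12) + 0.93·e^(−0.0412·5/12) + 2.46·e^(−0.0412·7/12) = 4.2326
Current forward F = (S − I)·e^(rT) = (106.57 − 4.2326)·e^(0.0412·11/12) = 102.3374 × 1.038489 = 106.2763
Value (long) = (F − K)·e^(−rT) = (106.2763 − 102.65) × 0.962938 = 3.4919
Value = $3.49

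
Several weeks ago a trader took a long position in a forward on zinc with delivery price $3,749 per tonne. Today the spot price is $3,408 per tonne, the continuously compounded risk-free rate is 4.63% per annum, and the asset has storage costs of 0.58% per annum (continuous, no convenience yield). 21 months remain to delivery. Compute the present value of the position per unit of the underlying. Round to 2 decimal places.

-$14.45 per tonne

Current fair forward for the remaining 21 months: F = S·e^((r + u)·T), (r + u) = 0.0463 + 0.0058 = 0.0521
F = 3408 · e^(0.0521 × 21/12) = 3408 × 1.09546069 = 3733.3300
Value of long forward = (F − K)·e^(−rT) = (3733.3300 − 3749) · e^(−0.0463·21/12)
= -15.6700 × 0.92217064 = -14.45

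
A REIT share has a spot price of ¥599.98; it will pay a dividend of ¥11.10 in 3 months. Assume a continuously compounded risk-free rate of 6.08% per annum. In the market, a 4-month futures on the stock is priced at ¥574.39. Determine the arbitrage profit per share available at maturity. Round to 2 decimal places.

¥26.72 per share

PV(dividends) I = 11.10·e^(−0.0608·3/12) = 10.9326
Fair futures F* = (S − I)·e^(rT) = (599.98 − 10.9326)·e^0.020267 = 589.0474 × 1.020474 = 601.1076
Market ¥574.39 < fair 601.1076: forward underpriced → reverse cash-and-carry (short the stock, invest proceeds at r, pay the dividends, go long the forward).
Profit at T = |F_mkt − F*| = |574.39 − 601.1076| = ¥26.72 per share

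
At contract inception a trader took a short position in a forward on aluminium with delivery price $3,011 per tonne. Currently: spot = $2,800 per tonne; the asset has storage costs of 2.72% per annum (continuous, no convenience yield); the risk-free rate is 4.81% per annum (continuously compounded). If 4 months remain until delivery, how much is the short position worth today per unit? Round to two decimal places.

$137.61 per tonne

Current fair forward for the remaining 4 months: F = S·e^((r + u)·T), (r + u) = 0.0481 + 0.0272 = 0.0753
F = 2800 · e^(0.0753 × 4/12) = 2800 × 1.02541766 = 2871.1694
Value of long forward = (F − K)·e^(−rT) = (2871.1694 − 3011) · e^(−0.0481·4/12)
= -139.8306 × 0.98409452 = -137.61
Short position value = −(long value) = $137.61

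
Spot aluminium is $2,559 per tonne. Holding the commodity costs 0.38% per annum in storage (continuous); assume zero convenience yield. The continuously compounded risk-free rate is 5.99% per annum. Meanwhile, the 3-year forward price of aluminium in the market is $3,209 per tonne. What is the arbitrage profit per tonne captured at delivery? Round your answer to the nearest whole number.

Fair forward: F* = S·e^(carry·T), with carry = (r + u) = 0.0599 + 0.0038 = 0.0637
F* = 2559 · e^(0.0637 × 3) = 2559 · e^0.191100 = 2559 × 1.210581 = $3097.8768
Market $3209 > fair $3097.8768: forward overpriced → cash-and-carry (buy spot, short the forward).
At maturity, profit = |F_mkt − F*| = |3209 − 3097.8768| = $111 per tonne

$111 per tonne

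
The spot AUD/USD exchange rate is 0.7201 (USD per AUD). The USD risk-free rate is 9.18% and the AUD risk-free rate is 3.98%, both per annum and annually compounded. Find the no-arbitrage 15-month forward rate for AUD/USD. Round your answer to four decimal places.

By covered interest parity, F = S · (1+r_USD)^T / (1+r_AUD)^T
= 0.7201 × 1.116038 / 1.049995 = 0.7201 × 1.062898
F = 0.7654 USD per AUD

0.7654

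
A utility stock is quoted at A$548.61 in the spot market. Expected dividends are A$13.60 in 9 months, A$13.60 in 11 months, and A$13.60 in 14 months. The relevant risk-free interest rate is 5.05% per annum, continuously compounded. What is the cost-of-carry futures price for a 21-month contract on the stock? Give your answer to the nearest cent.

PV(dividends) I = 13.60·e^(−0.0505·9/12) + 13.60·e^(−0.0505·11/12) + 13.60·e^(−0.0505·14/12)
I = 13.0945 + 12.9848 + 12.8219 = 38.9012
F = (S − I)·e^(rT) = (548.61 − 38.9012) · e^(0.0505·21/12)
= 509.7088 · e^0.088375 = 509.7088 × 1.092398 = A$556.80

A$556.80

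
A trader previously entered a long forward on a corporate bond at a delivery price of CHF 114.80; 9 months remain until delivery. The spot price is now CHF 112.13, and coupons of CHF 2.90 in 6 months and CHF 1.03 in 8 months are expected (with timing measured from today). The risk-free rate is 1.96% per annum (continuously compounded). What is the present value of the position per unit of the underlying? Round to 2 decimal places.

PV(remaining coupons) I = 2.90·e^(−0.0196·6/12) + 1.03·e^(−0.0196·8/12) = 3.8883
Current forward F = (S − I)·e^(rT) = (112.13 − 3.8883)·e^(0.0196·9/12) = 108.2417 × 1.014809 = 109.8447
Value (long) = (F − K)·e^(−rT) = (109.8447 − 114.80) × 0.985408 = -4.8830
Value = -CHF 4.88

-CHF 4.88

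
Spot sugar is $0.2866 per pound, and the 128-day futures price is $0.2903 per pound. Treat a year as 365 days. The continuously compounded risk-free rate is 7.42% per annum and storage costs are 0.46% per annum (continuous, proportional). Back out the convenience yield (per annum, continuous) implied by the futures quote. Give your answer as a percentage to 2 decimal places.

F = S·e^((r+u−y)T) ⇒ (r+u−y) = ln(F/S)/T
ln(0.2903/0.2866) = 0.012827; /T ⇒ 0.036577
y = r + u − ln(F/S)/T = 0.0742 + 0.0046 − 0.036577 = 0.042223
y = 4.22%

4.22%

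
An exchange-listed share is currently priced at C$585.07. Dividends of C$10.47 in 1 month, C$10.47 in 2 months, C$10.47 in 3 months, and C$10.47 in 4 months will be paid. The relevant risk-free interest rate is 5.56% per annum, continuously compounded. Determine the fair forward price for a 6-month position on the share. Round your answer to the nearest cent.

PV(dividends) I = 10.47·e^(−0.0556·1/12) + 10.47·e^(−0.0556·2/12) + 10.47·e^(−0.0556·3/12) + 10.47·e^(−0.0556·4/12)
I = 10.4216 + 10.3734 + 10.3255 + 10.2777 = 41.3982
F = (S − I)·e^(rT) = (585.07 − 41.3982) · e^(0.0556·6/12)
= 543.6718 · e^0.027800 = 543.6718 × 1.028190 = C$559.00

C$559.00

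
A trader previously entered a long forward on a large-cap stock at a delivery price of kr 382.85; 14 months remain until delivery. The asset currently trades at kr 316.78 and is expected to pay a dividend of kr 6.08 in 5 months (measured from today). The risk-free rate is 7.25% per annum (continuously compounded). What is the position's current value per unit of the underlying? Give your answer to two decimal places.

-kr 40.92

PV(remaining dividends) I = 6.08·e^(−0.0725·5/12) = 5.8991
Current forward F = (S − I)·e^(rT) = (316.78 − 5.8991)·e^(0.0725·14/12) = 310.8809 × 1.088264 = 338.3205
Value (long) = (F − K)·e^(−rT) = (338.3205 − 382.85) × 0.918895 = -40.9179
Value = -kr 40.92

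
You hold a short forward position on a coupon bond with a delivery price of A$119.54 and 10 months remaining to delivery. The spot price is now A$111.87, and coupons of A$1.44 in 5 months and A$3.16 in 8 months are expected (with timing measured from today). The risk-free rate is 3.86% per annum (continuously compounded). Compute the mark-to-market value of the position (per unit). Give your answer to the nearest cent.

PV(remaining coupons) I = 1.44·e^(−0.0386·5/12) + 3.16·e^(−0.0386·8/12) = 4.4967
Current forward F = (S − I)·e^(rT) = (111.87 − 4.4967)·e^(0.0386·10/12) = 107.3733 × 1.032690 = 110.8833
Value (long) = (F − K)·e^(−rT) = (110.8833 − 119.54) × 0.968345 = -8.3827
Short position value = −(long value) = A$8.38

A$8.38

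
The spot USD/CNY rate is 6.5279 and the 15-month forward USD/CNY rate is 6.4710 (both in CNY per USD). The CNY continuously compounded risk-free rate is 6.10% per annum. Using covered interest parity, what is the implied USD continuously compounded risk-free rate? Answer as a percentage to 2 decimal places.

F = S·e^((r_CNY − r_USD)T) ⇒ r_USD = r_CNY − ln(F/S)/T
ln(6.4710/6.5279) = -0.008755; /(15/12) = -0.007004
r_USD = 0.0610 + 0.007004 = 0.068004
r_USD = 6.80%

6.80%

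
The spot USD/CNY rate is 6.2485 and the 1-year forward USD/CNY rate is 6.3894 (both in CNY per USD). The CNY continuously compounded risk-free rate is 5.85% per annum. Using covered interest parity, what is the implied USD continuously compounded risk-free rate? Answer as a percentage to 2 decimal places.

F = S·e^((r_CNY − r_USD)T) ⇒ r_USD = r_CNY − ln(F/S)/T
ln(6.3894/6.2485) = 0.022299; /(12/12) = 0.022299
r_USD = 0.0585 − 0.022299 = 0.036201
r_USD = 3.62%

3.62%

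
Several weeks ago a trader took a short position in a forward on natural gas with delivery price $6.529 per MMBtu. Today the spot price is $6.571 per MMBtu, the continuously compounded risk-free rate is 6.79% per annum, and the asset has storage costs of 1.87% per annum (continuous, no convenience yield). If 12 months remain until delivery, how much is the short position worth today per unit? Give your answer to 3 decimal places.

Current fair forward for the remaining 12 months: F = S·e^((r + u)·T), (r + u) = 0.0679 + 0.0187 = 0.0866
F = 6.571 · e^(0.0866 × 12/12) = 6.571 × 1.090460 = 7.1654
Value of long forward = (F − K)·e^(−rT) = (7.1654 − 6.529) · e^(−0.0679·12/12)
= 0.6364 × 0.934354 = 0.595
Short position value = −(long value) = -$0.595

-$0.595 per MMBtu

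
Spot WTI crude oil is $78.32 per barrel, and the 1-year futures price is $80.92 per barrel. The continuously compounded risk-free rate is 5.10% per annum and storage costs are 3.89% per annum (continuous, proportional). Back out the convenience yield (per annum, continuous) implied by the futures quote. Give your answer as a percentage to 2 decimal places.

F = S·e^((r+u−y)T) ⇒ (r+u−y) = ln(F/S)/T
ln(80.92/78.32) = 0.032658; /T ⇒ 0.032658
y = r + u − ln(F/S)/T = 0.0510 + 0.0389 − 0.032658 = 0.057242
y = 5.72%

5.72%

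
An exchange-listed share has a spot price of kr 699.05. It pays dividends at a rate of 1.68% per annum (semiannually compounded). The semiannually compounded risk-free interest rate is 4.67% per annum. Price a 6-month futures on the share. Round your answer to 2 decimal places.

kr 709.41

F = S · (1+r/2)^(2T) / (1+q/2)^(2T)
= 699.05 × 1.023350 / 1.008400 = 699.05 × 1.014825
F = kr 709.41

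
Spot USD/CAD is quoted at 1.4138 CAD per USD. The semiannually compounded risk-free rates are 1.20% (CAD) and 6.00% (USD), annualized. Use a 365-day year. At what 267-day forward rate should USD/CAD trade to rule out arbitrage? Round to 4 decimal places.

1.3659

By covered interest parity, F = S · (1+r_CAD/2)^(2T) / (1+r_USD/2)^(2T)
= 1.4138 × 1.008790 / 1.044194 = 1.4138 × 0.966094
F = 1.3659 CAD per USD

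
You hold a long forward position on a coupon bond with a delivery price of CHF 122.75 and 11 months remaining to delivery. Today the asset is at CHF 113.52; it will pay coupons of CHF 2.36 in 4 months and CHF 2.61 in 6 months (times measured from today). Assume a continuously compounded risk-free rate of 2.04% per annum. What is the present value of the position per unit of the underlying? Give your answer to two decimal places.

PV(remaining coupons) I = 2.36·e^(−0.0204·4/12) + 2.61·e^(−0.0204·6/12) = 4.9275
Current forward F = (S − I)·e^(rT) = (113.52 − 4.9275)·e^(0.0204·11/12) = 108.5925 × 1.018876 = 110.6423
Value (long) = (F − K)·e^(−rT) = (110.6423 − 122.75) × 0.981474 = -11.8834
Value = -CHF 11.88

-CHF 11.88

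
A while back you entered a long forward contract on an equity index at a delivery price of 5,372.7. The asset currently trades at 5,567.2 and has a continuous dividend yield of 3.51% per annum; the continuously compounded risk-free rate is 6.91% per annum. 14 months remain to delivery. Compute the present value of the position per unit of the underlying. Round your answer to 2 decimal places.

Current fair forward for the remaining 14 months: F = S·e^((r − q)·T), (r − q) = 0.0691 − 0.0351 = 0.0340
F = 5567.2 · e^(0.0340 × 14/12) = 5567.2 × 1.04046390 = 5792.4706
Value of long forward = (F − K)·e^(−rT) = (5792.4706 − 5372.7) · e^(−0.0691·14/12)
= 419.7706 × 0.92254727 = 387.26

387.26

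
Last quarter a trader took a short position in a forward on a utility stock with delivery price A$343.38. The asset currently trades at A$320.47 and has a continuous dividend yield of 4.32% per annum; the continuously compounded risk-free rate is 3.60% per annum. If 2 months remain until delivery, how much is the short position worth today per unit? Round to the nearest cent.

Current fair forward for the remaining 2 months: F = S·e^((r − q)·T), (r − q) = 0.0360 − 0.0432 = -0.0072
F = 320.47 · e^(-0.0072 × 2/12) = 320.47 × 0.998801 = 320.0858
Value of long forward = (F − K)·e^(−rT) = (320.0858 − 343.38) · e^(−0.0360·2/12)
= -23.2942 × 0.994018 = -23.15
Short position value = −(long value) = A$23.15

A$23.15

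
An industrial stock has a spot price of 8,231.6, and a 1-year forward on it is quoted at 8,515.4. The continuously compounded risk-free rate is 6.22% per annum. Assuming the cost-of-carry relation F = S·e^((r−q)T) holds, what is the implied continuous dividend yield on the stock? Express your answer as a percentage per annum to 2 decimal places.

From F = S·e^((r−q)T): (r − q) = ln(F/S)/T
ln(8515.4/8231.6) = ln(1.034477) = 0.033896
(r − q) = 0.033896 / (12/12) = 0.033896
q = r − ln(F/S)/T = 0.0622 − 0.033896 = 0.028304
q = 2.83%

2.83%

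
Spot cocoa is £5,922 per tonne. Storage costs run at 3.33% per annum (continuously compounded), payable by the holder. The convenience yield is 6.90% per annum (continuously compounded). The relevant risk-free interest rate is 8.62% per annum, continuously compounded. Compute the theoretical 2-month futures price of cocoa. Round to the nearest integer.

Net carry = r + u − y = 0.0862 + 0.0333 − 0.0690 = 0.0505
F = S·e^((r+u−y)T) = 5922 · e^(0.0505 × 2/12) = 5922 · e^0.008417
= 5922 × 1.008453 = £5,972 per tonne

£5,972 per tonne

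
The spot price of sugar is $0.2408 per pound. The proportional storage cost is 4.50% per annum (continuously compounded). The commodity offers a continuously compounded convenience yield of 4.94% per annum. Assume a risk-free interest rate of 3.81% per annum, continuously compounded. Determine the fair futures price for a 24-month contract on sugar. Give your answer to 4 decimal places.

Net carry = r + u − y = 0.0381 + 0.0450 − 0.0494 = 0.0337
F = S·e^((r+u−y)T) = 0.2408 · e^(0.0337 × 24/12) = 0.2408 · e^0.067400
= 0.2408 × 1.069723 = $0.2576 per pound

$0.2576 per pound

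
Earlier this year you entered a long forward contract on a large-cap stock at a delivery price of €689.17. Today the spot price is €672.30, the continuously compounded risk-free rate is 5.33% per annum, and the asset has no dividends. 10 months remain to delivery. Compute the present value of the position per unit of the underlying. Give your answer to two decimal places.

Current fair forward for the remaining 10 months: F = S·e^(r·T), r = 0.0533
F = 672.30 · e^(0.0533 × 10/12) = 672.30 × 1.045418 = 702.8345
Value of long forward = (F − K)·e^(−rT) = (702.8345 − 689.17) · e^(−0.0533·10/12)
= 13.6645 × 0.956555 = 13.07

€13.07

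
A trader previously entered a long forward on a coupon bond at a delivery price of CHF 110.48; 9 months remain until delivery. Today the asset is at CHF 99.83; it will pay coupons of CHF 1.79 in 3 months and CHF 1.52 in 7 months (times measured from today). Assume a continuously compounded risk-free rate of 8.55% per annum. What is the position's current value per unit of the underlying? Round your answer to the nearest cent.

-CHF 6.99

PV(remaining coupons) I = 1.79·e^(−0.0855·3/12) + 1.52·e^(−0.0855·7/12) = 3.1982
Current forward F = (S − I)·e^(rT) = (99.83 − 3.1982)·e^(0.0855·9/12) = 96.6318 × 1.066226 = 103.0313
Value (long) = (F − K)·e^(−rT) = (103.0313 − 110.48) × 0.937888 = -6.9860
Value = -CHF 6.99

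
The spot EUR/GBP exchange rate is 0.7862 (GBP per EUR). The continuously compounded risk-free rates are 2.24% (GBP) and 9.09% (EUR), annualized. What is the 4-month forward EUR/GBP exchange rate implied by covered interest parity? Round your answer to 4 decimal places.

F = S·e^((r_GBP − r_EUR)T) = 0.7862 · e^((0.0224 − 0.0909) × 4/12)
= 0.7862 · e^-0.022833 = 0.7862 × 0.977426
F = 0.7685 GBP per EUR

0.7685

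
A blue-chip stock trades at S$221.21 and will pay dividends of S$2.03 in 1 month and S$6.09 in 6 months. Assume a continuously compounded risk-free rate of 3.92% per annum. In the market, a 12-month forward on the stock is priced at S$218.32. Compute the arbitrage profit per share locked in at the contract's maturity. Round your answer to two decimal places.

S$3.42 per share

PV(dividends) I = 2.03·e^(−0.0392·1/12) + 6.09·e^(−0.0392·6/12) = 7.9952
Fair forward F* = (S − I)·e^(rT) = (221.21 − 7.9952)·e^0.039200 = 213.2148 × 1.039978 = 221.7387
Market S$218.32 < fair 221.7387: forward underpriced → reverse cash-and-carry (short the stock, invest proceeds at r, pay the dividends, go long the forward).
Profit at T = |F_mkt − F*| = |218.32 − 221.7387| = S$3.42 per share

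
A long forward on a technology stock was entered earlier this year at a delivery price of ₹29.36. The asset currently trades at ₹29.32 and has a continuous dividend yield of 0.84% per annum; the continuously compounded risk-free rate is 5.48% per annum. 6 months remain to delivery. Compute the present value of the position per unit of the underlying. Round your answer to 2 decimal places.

₹0.63

Current fair forward for the remaining 6 months: F = S·e^((r − q)·T), (r − q) = 0.0548 − 0.0084 = 0.0464
F = 29.32 · e^(0.0464 × 6/12) = 29.32 × 1.023471 = 30.0082
Value of long forward = (F − K)·e^(−rT) = (30.0082 − 29.36) · e^(−0.0548·6/12)
= 0.6482 × 0.972972 = 0.63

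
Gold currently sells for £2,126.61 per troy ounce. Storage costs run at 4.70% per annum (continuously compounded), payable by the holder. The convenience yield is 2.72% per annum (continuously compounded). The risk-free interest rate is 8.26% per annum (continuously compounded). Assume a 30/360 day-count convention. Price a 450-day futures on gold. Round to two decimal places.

Net carry = r + u − y = 0.0826 + 0.0470 − 0.0272 = 0.1024
F = S·e^((r+u−y)T) = 2126.61 · e^(0.1024 × 450/360) = 2126.61 · e^0.12800000
= 2126.61 × 1.13655300 = £2,417.00 per troy ounce

£2,417.00 per troy ounce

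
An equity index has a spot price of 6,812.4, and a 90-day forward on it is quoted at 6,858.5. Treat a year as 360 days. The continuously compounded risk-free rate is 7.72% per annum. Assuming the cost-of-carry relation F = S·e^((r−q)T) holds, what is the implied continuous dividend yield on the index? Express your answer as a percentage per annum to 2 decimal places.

5.02%

From F = S·e^((r−q)T): (r − q) = ln(F/S)/T
ln(6858.5/6812.4) = ln(1.006767) = 0.006744
(r − q) = 0.006744 / (90/360) = 0.026976
q = r − ln(F/S)/T = 0.0772 − 0.026976 = 0.050224
q = 5.02%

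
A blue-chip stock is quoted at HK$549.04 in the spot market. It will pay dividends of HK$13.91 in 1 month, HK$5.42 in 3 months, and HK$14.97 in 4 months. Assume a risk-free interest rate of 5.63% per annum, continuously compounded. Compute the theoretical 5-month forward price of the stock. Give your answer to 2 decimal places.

PV(dividends) I = 13.91·e^(−0.0563·1/12) + 5.42·e^(−0.0563·3/12) + 14.97·e^(−0.0563·4/12)
I = 13.8449 + 5.3442 + 14.6917 = 33.8808
F = (S − I)·e^(rT) = (549.04 − 33.8808) · e^(0.0563·5/12)
= 515.1592 · e^0.023458 = 515.1592 × 1.023735 = HK$527.39

HK$527.39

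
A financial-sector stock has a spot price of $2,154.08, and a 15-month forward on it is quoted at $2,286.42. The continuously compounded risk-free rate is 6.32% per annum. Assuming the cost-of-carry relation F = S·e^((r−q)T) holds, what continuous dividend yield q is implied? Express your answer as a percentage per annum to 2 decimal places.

1.55%

From F = S·e^((r−q)T): (r − q) = ln(F/S)/T
ln(2286.42/2154.08) = ln(1.061437) = 0.059624
(r − q) = 0.059624 / (15/12) = 0.047699
q = r − ln(F/S)/T = 0.0632 − 0.047699 = 0.015501
q = 1.55%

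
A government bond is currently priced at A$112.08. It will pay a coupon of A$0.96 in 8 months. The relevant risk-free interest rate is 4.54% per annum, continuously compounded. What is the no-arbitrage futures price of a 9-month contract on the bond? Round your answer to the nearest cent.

PV(coupons) I = 0.96·e^(−0.0454·8/12)
I = 0.9314
F = (S − I)·e^(rT) = (112.08 − 0.9314) · e^(0.0454·9/12)
= 111.1486 · e^0.034050 = 111.1486 × 1.034636 = A$115.00

A$115.00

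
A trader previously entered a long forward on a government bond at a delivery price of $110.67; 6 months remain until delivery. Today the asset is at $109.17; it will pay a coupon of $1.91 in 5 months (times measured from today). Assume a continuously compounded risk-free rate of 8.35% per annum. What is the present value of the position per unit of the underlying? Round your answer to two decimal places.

PV(remaining coupons) I = 1.91·e^(−0.0835·5/12) = 1.8447
Current forward F = (S − I)·e^(rT) = (109.17 − 1.8447)·e^(0.0835·6/12) = 107.3253 × 1.042634 = 111.9010
Value (long) = (F − K)·e^(−rT) = (111.9010 − 110.67) × 0.959110 = 1.1807
Value = $1.18

$1.18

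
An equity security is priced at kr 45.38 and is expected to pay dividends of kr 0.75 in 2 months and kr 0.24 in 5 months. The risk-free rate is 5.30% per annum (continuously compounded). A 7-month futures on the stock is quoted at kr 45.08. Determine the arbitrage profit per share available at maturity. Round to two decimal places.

kr 0.72 per share

PV(dividends) I = 0.75·e^(−0.0530·2/12) + 0.24·e^(−0.0530·5/12) = 0.9782
Fair futures F* = (S − I)·e^(rT) = (45.38 − 0.9782)·e^0.030917 = 44.4018 × 1.031400 = 45.7960
Market kr 45.08 < fair 45.7960: forward underpriced → reverse cash-and-carry (short the stock, invest proceeds at r, pay the dividends, go long the forward).
Profit at T = |F_mkt − F*| = |45.08 − 45.7960| = kr 0.72 per share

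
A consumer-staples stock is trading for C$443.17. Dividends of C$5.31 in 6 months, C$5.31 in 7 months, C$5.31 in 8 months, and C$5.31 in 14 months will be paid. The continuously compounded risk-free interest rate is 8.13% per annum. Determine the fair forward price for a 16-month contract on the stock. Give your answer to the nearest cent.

PV(dividends) I = 5.31·e^(−0.0813·6/12) + 5.31·e^(−0.0813·7/12) + 5.31·e^(−0.0813·8/12) + 5.31·e^(−0.0813·14/12)
I = 5.0985 + 5.0641 + 5.0299 + 4.8295 = 20.0220
F = (S − I)·e^(rT) = (443.17 − 20.0220) · e^(0.0813·16/12)
= 423.1480 · e^0.108400 = 423.1480 × 1.114493 = C$471.60

C$471.60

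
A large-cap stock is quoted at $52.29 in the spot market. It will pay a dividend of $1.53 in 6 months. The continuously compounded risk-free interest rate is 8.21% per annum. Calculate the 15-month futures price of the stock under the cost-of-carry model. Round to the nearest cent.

PV(dividends) I = 1.53·e^(−0.0821·6/12)
I = 1.4685
F = (S − I)·e^(rT) = (52.29 − 1.4685) · e^(0.0821·15/12)
= 50.8215 · e^0.102625 = 50.8215 × 1.108076 = $56.31

$56.31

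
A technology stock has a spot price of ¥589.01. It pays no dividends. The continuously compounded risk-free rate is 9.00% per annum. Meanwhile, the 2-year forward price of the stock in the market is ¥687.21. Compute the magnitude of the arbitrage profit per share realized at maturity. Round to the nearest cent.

¥17.96 per share

Fair forward: F* = S·e^(carry·T), with carry = r = 0.0900
F* = 589.01 · e^(0.0900 × 2) = 589.01 · e^0.180000 = 589.01 × 1.197217 = ¥705.1728
Market ¥687.21 < fair ¥705.1728: forward underpriced → reverse cash-and-carry (short spot, go long the forward).
At maturity, profit = |F_mkt − F*| = |687.21 − 705.1728| = ¥17.96 per share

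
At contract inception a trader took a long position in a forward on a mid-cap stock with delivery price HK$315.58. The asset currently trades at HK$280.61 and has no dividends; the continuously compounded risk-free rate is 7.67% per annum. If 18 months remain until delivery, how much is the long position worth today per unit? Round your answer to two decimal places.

-HK$0.67

Current fair forward for the remaining 18 months: F = S·e^(r·T), r = 0.0767
F = 280.61 · e^(0.0767 × 18/12) = 280.61 × 1.121930 = 314.8248
Value of long forward = (F − K)·e^(−rT) = (314.8248 − 315.58) · e^(−0.0767·18/12)
= -0.7552 × 0.891322 = -0.67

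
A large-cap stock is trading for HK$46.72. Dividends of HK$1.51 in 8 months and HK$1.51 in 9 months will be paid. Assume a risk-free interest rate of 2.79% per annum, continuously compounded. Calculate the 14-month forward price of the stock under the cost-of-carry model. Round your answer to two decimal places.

HK$45.21

PV(dividends) I = 1.51·e^(−0.0279·8/12) + 1.51·e^(−0.0279·9/12)
I = 1.4822 + 1.4787 = 2.9609
F = (S − I)·e^(rT) = (46.72 − 2.9609) · e^(0.0279·14/12)
= 43.7591 · e^0.032550 = 43.7591 × 1.033086 = HK$45.21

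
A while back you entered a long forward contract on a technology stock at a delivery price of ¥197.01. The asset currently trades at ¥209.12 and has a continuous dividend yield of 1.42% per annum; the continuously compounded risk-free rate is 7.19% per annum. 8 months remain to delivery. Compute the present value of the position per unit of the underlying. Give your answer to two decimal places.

Current fair forward for the remaining 8 months: F = S·e^((r − q)·T), (r − q) = 0.0719 − 0.0142 = 0.0577
F = 209.12 · e^(0.0577 × 8/12) = 209.12 × 1.039216 = 217.3208
Value of long forward = (F − K)·e^(−rT) = (217.3208 − 197.01) · e^(−0.0719·8/12)
= 20.3108 × 0.953197 = 19.36

¥19.36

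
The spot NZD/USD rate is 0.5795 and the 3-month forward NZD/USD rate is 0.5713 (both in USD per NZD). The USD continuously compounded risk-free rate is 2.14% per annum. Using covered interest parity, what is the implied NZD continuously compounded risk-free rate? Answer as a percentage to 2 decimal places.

F = S·e^((r_USD − r_NZD)T) ⇒ r_NZD = r_USD − ln(F/S)/T
ln(0.5713/0.5795) = -0.014251; /(3/12) = -0.057004
r_NZD = 0.0214 + 0.057004 = 0.078404
r_NZD = 7.84%

7.84%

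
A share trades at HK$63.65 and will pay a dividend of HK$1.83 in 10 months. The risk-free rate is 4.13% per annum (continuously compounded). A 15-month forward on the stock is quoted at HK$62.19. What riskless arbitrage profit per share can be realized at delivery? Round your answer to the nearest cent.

HK$2.97 per share

PV(dividends) I = 1.83·e^(−0.0413·10/12) = 1.7681
Fair forward F* = (S − I)·e^(rT) = (63.65 − 1.7681)·e^0.051625 = 61.8819 × 1.052981 = 65.1605
Market HK$62.19 < fair 65.1605: forward underpriced → reverse cash-and-carry (short the stock, invest proceeds at r, pay the dividends, go long the forward).
Profit at T = |F_mkt − F*| = |62.19 − 65.1605| = HK$2.97 per share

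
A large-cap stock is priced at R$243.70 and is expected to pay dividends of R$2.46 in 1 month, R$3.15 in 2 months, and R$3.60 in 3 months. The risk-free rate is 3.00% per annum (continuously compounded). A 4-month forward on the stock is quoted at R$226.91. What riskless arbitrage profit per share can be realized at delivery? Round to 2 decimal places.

R$9.99 per share

PV(dividends) I = 2.46·e^(−0.0300·1/12) + 3.15·e^(−0.0300·2/12) + 3.60·e^(−0.0300·3/12) = 9.1612
Fair forward F* = (S − I)·e^(rT) = (243.70 − 9.1612)·e^0.010000 = 234.5388 × 1.010050 = 236.8959
Market R$226.91 < fair 236.8959: forward underpriced → reverse cash-and-carry (short the stock, invest proceeds at r, pay the dividends, go long the forward).
Profit at T = |F_mkt − F*| = |226.91 − 236.8959| = R$9.99 per share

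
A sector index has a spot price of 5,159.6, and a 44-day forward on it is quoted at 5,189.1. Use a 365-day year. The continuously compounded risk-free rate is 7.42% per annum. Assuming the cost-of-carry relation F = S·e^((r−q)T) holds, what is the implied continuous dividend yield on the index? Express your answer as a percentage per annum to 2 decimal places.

From F = S·e^((r−q)T): (r − q) = ln(F/S)/T
ln(5189.1/5159.6) = ln(1.005717) = 0.005701
(r − q) = 0.005701 / (44/365) = 0.047292
q = r − ln(F/S)/T = 0.0742 − 0.047292 = 0.026908
q = 2.69%

2.69%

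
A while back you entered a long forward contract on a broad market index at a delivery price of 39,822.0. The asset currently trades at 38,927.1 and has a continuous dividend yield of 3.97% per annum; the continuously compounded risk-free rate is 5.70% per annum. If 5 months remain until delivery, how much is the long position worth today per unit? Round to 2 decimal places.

-598.89

Current fair forward for the remaining 5 months: F = S·e^((r − q)·T), (r − q) = 0.0570 − 0.0397 = 0.0173
F = 38927.1 · e^(0.0173 × 5/12) = 38927.1 × 1.00723438 = 39208.7134
Value of long forward = (F − K)·e^(−rT) = (39208.7134 − 39822.0) · e^(−0.0570·5/12)
= -613.2866 × 0.97652981 = -598.89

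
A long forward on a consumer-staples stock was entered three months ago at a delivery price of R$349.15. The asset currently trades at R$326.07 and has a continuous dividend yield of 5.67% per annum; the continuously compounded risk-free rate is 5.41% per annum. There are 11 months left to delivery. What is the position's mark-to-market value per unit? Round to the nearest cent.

Current fair forward for the remaining 11 months: F = S·e^((r − q)·T), (r − q) = 0.0541 − 0.0567 = -0.0026
F = 326.07 · e^(-0.0026 × 11/12) = 326.07 × 0.997620 = 325.2940
Value of long forward = (F − K)·e^(−rT) = (325.2940 − 349.15) · e^(−0.0541·11/12)
= -23.8560 × 0.951618 = -22.70

-R$22.70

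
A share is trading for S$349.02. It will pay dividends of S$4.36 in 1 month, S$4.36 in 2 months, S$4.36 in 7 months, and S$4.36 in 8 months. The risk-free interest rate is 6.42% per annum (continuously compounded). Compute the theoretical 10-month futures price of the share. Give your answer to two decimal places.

PV(dividends) I = 4.36·e^(−0.0642·1/12) + 4.36·e^(−0.0642·2/12) + 4.36·e^(−0.0642·7/12) + 4.36·e^(−0.0642·8/12)
I = 4.3367 + 4.3136 + 4.1997 + 4.1773 = 17.0273
F = (S − I)·e^(rT) = (349.02 − 17.0273) · e^(0.0642·10/12)
= 331.9927 · e^0.053500 = 331.9927 × 1.054957 = S$350.24

S$350.24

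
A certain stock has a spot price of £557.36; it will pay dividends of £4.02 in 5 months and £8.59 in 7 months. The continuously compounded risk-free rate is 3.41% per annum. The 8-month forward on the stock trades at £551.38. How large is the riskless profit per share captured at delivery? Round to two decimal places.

£6.13 per share

PV(dividends) I = 4.02·e^(−0.0341·5/12) + 8.59·e^(−0.0341·7/12) = 12.3841
Fair forward F* = (S − I)·e^(rT) = (557.36 − 12.3841)·e^0.022733 = 544.9759 × 1.022993 = 557.5065
Market £551.38 < fair 557.5065: forward underpriced → reverse cash-and-carry (short the stock, invest proceeds at r, pay the dividends, go long the forward).
Profit at T = |F_mkt − F*| = |551.38 − 557.5065| = £6.13 per share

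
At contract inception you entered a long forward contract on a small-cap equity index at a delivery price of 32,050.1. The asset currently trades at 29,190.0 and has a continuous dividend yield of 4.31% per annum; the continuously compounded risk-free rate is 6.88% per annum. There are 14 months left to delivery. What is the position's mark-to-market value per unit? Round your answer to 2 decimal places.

-1819.56

Current fair forward for the remaining 14 months: F = S·e^((r − q)·T), (r − q) = 0.0688 − 0.0431 = 0.0257
F = 29190.0 · e^(0.0257 × 14/12) = 29190.0 × 1.03043736 = 30078.4665
Value of long forward = (F − K)·e^(−rT) = (30078.4665 − 32050.1) · e^(−0.0688·14/12)
= -1971.6335 × 0.92287021 = -1819.56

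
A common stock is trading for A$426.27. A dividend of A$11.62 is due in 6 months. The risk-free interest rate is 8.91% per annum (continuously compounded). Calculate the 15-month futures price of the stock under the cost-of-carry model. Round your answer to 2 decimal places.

A$464.07

PV(dividends) I = 11.62·e^(−0.0891·6/12)
I = 11.1137
F = (S − I)·e^(rT) = (426.27 − 11.1137) · e^(0.0891·15/12)
= 415.1563 · e^0.111375 = 415.1563 × 1.117814 = A$464.07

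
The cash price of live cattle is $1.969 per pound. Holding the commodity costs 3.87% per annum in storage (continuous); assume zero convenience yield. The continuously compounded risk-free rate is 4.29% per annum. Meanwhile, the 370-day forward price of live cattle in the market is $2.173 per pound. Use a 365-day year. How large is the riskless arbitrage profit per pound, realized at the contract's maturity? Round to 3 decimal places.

$0.034 per pound

Fair forward: F* = S·e^(carry·T), with carry = (r + u) = 0.0429 + 0.0387 = 0.0816
F* = 1.969 · e^(0.0816 × 370/365) = 1.969 · e^0.082718 = 1.969 × 1.086235 = $2.1388
Market $2.173 > fair $2.1388: forward overpriced → cash-and-carry (buy spot, short the forward).
At maturity, profit = |F_mkt − F*| = |2.173 − 2.1388| = $0.034 per pound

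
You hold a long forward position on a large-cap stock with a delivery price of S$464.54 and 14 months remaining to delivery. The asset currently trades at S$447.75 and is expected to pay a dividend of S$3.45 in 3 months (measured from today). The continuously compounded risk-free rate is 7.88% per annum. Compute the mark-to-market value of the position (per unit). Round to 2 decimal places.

PV(remaining dividends) I = 3.45·e^(−0.0788·3/12) = 3.3827
Current forward F = (S − I)·e^(rT) = (447.75 − 3.3827)·e^(0.0788·14/12) = 444.3673 × 1.096292 = 487.1563
Value (long) = (F − K)·e^(−rT) = (487.1563 − 464.54) × 0.912166 = 20.6298
Value = S$20.63

S$20.63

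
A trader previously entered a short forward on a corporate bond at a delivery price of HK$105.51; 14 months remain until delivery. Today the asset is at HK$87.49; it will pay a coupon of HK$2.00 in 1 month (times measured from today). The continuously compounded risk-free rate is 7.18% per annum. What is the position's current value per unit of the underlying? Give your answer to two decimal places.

PV(remaining coupons) I = 2.00·e^(−0.0718·1/12) = 1.9881
Current forward F = (S − I)·e^(rT) = (87.49 − 1.9881)·e^(0.0718·14/12) = 85.5019 × 1.087375 = 92.9726
Value (long) = (F − K)·e^(−rT) = (92.9726 − 105.51) × 0.919646 = -11.5300
Short position value = −(long value) = HK$11.53

HK$11.53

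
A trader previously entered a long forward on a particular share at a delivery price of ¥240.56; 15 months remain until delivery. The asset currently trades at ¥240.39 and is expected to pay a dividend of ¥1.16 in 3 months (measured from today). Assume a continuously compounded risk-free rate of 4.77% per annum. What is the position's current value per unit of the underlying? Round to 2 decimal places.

¥12.61

PV(remaining dividends) I = 1.16·e^(−0.0477·3/12) = 1.1462
Current forward F = (S − I)·e^(rT) = (240.39 − 1.1462)·e^(0.0477·15/12) = 239.2438 × 1.061438 = 253.9425
Value (long) = (F − K)·e^(−rT) = (253.9425 − 240.56) × 0.942118 = 12.6079
Value = ¥12.61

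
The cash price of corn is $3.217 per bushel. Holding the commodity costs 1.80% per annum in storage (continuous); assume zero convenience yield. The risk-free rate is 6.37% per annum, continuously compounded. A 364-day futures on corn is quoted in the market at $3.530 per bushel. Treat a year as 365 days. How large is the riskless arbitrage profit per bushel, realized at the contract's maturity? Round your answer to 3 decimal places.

$0.040 per bushel

Fair futures: F* = S·e^(carry·T), with carry = (r + u) = 0.0637 + 0.0180 = 0.0817
F* = 3.217 · e^(0.0817 × 364/365) = 3.217 · e^0.081476 = 3.217 × 1.084887 = $3.4901
Market $3.530 > fair $3.4901: forward overpriced → cash-and-carry (buy spot, short the forward).
At maturity, profit = |F_mkt − F*| = |3.530 − 3.4901| = $0.040 per bushel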